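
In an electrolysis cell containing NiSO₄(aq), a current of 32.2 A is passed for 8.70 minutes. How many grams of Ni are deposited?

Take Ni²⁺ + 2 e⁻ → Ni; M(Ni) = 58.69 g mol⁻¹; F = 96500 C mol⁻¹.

Q = I·t = 32.20 A × 522.00 s = 16810 C.
n(e⁻) = Q/F = 16810 / 96500 = 0.1742 mol.
Ni²⁺ + 2 e⁻ → Ni, so n(Ni) = n(e⁻)/2 = 0.08709 mol.
m = n·M = 0.08709 × 58.69 = 5.11 g.

5.11 g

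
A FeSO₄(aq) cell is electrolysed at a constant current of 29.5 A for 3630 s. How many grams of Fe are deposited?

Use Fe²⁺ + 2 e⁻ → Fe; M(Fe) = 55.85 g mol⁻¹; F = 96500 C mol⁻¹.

31.0 g

Q = I·t = 29.50 A × 3630.0 s = 107100 C.
n(e⁻) = Q/F = 107100 / 96500 = 1.110 mol.
Fe²⁺ + 2 e⁻ → Fe, so n(Fe) = n(e⁻)/2 = 0.5548 mol.
m = n·M = 0.5548 × 55.85 = 31.0 g.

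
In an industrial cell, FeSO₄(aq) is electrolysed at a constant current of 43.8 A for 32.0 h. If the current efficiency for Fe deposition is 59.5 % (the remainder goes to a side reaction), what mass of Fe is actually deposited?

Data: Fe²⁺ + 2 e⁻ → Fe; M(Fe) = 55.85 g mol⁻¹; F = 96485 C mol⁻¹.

869 g

Q = I·t = 43.80 × 115200 = 5046000 C.
n(e⁻) = 5046000/96485 = 52.30 mol; theoretically n(Fe) = 52.30/2 = 26.15 mol, m_theo = 1460 g.
At 59.5 % efficiency, m_actual = 0.595 × 1460 = 869 g.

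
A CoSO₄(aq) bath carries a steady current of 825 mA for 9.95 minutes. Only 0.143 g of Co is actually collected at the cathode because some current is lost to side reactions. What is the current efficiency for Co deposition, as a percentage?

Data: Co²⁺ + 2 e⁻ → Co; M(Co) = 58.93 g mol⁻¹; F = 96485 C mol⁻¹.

95.1 %

Q = I·t = 0.8250 × 597.00 = 492.5 C; n(e⁻) = 492.5/96485 = 0.005105 mol.
Theoretical n(Co) = n(e⁻)/2 = 0.002552 mol, i.e. m_theo = 0.002552 × 58.93 = 0.1504 g.
Efficiency = m_actual / m_theo = 0.143 / 0.1504 = 95.1 %.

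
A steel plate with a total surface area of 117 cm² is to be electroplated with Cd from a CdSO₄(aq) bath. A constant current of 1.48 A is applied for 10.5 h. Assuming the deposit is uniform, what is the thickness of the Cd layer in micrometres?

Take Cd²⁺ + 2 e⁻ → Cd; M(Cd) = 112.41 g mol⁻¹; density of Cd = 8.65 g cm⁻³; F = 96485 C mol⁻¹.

322 μm

Q = I·t = 1.480 × 37800 = 55940 C; n(e⁻) = 0.5798 mol.
n(Cd) = n(e⁻)/2 = 0.2899 mol, so m = 0.2899 × 112.41 = 32.59 g.
Volume = m/ρ = 32.59 / 8.65 = 3.767 cm³.
Thickness = V/A = 3.767 / 117 = 0.0322 cm = 322 μm.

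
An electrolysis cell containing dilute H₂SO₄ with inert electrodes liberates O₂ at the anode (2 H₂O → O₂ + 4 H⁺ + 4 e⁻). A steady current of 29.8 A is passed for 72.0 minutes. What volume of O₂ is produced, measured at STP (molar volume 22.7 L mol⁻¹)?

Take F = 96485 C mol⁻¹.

7.57 L

Q = I·t = 29.80 A × 4320.0 s = 128700 C.
n(e⁻) = Q/F = 128700 / 96485 = 1.334 mol.
4 electrons are transferred per O₂ molecule, so n(O₂) = 1.334 / 4 = 0.3336 mol.
V = n × V_m = 0.3336 × 22.7 = 7.57 L.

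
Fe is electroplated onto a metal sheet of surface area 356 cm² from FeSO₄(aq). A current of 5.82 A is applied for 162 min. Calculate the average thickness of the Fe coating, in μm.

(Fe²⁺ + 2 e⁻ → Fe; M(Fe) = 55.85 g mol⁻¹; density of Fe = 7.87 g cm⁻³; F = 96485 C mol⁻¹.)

Q = I·t = 5.820 × 9720.0 = 56570 C; n(e⁻) = 0.5863 mol.
n(Fe) = n(e⁻)/2 = 0.2932 mol, so m = 0.2932 × 55.85 = 16.37 g.
Volume = m/ρ = 16.37 / 7.87 = 2.080 cm³.
Thickness = V/A = 2.080 / 356 = 0.00584 cm = 58.4 μm.

58.4 μm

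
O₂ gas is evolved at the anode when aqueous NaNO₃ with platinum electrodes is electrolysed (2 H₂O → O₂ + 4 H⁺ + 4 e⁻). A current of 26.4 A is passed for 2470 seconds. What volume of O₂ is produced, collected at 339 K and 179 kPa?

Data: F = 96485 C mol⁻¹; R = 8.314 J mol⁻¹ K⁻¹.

2.66 L

Q = I·t = 26.40 A × 2470.0 s = 65210 C.
n(e⁻) = Q/F = 65210 / 96485 = 0.6758 mol.
4 electrons are transferred per O₂ molecule, so n(O₂) = 0.6758 / 4 = 0.1690 mol.
V = nRT/P = (0.1690 × 8.314 × 339) / (179 × 10³ Pa) = 0.00266 m³ = 2.66 L.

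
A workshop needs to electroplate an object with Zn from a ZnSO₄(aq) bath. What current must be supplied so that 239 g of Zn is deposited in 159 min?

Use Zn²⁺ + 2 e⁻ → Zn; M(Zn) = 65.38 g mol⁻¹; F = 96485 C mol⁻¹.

n(Zn) = 239 / 65.38 = 3.656 mol.
n(e⁻) = 2 × 3.656 = 7.311 mol.
Q = n(e⁻)·F = 7.311 × 96485 = 705400 C.
I = Q/t = 705400 / 9540.0 s = 73.9 A.

73.9 A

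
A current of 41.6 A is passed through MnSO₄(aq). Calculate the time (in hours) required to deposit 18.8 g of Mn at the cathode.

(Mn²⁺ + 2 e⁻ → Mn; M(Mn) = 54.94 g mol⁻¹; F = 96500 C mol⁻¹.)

n(Mn) = m/M = 18.8 / 54.94 = 0.3422 mol.
Each Mn atom requires 2 electrons, so n(e⁻) = 2 × 0.3422 = 0.6844 mol.
Q = n(e⁻)·F = 0.6844 × 96500 = 66040 C.
t = Q/I = 66040 / 41.60 A = 1588 s = 0.441 h.

0.441 h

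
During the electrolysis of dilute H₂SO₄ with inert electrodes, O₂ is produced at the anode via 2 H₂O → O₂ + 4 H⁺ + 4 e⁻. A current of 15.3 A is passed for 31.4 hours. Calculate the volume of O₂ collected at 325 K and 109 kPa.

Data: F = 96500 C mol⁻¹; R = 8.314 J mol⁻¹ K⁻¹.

111 L

Q = I·t = 15.30 A × 113040 s = 1730000 C.
n(e⁻) = Q/F = 1730000 / 96500 = 17.92 mol.
4 electrons are transferred per O₂ molecule, so n(O₂) = 17.92 / 4 = 4.481 mol.
V = nRT/P = (4.481 × 8.314 × 325) / (109 × 10³ Pa) = 0.111 m³ = 111 L.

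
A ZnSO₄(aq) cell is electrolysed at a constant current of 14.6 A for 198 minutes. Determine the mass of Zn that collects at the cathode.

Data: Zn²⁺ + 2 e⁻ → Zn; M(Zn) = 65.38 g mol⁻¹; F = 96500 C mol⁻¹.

58.8 g

Q = I·t = 14.60 A × 11880 s = 173400 C.
n(e⁻) = Q/F = 173400 / 96500 = 1.797 mol.
Zn²⁺ + 2 e⁻ → Zn, so n(Zn) = n(e⁻)/2 = 0.8987 mol.
m = n·M = 0.8987 × 65.38 = 58.8 g.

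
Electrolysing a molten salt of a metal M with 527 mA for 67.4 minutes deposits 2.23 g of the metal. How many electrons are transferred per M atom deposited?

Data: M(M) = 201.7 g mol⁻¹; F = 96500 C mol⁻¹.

2

Q = I·t = 0.5270 A × 4044.0 s = 2131 C, so n(e⁻) = 2131/96500 = 0.02208 mol.
n(M) deposited = 2.23 / 201.7 = 0.01106 mol.
Electrons per atom = n(e⁻)/n(M) = 0.02208 / 0.01106 = 2.00 ≈ 2, so the ion is M²⁺.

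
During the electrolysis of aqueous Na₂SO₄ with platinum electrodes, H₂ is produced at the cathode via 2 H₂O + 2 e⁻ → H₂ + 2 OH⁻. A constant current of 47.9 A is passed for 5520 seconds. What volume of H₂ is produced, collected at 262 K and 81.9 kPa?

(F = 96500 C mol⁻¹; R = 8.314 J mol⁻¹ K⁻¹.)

36.4 L

Q = I·t = 47.90 A × 5520.0 s = 264400 C.
n(e⁻) = Q/F = 264400 / 96500 = 2.740 mol.
2 electrons are transferred per H₂ molecule, so n(H₂) = 2.740 / 2 = 1.370 mol.
V = nRT/P = (1.370 × 8.314 × 262) / (81.9 × 10³ Pa) = 0.0364 m³ = 36.4 L.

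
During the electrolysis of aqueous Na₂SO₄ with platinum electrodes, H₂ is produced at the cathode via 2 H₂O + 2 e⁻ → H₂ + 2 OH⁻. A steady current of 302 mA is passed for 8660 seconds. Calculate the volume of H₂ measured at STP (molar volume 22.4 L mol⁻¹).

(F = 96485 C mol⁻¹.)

0.304 L

Q = I·t = 0.3020 A × 8660.0 s = 2615 C.
n(e⁻) = Q/F = 2615 / 96485 = 0.02711 mol.
2 electrons are transferred per H₂ molecule, so n(H₂) = 0.02711 / 2 = 0.01355 mol.
V = n × V_m = 0.01355 × 22.4 = 0.304 L.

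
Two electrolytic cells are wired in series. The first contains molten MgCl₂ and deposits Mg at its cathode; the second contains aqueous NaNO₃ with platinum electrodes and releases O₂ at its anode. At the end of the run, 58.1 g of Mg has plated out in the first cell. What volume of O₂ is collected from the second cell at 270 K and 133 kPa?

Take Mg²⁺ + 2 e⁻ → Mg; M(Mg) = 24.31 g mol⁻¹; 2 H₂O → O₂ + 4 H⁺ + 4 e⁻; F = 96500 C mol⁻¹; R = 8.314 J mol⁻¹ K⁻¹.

20.2 L

n(Mg) = 58.1 / 24.31 = 2.390 mol, so n(e⁻) = 2 × 2.390 = 4.780 mol.
The cells are in series, so the same 4.780 mol of electrons passes through the second cell.
2 H₂O → O₂ + 4 H⁺ + 4 e⁻ — 4 mol e⁻ per mol O₂, so n(O₂) = 4.780/4 = 1.195 mol.
V = nRT/P = (1.195 × 8.314 × 270) / (133 × 10³) = 0.0202 m³ = 20.2 L.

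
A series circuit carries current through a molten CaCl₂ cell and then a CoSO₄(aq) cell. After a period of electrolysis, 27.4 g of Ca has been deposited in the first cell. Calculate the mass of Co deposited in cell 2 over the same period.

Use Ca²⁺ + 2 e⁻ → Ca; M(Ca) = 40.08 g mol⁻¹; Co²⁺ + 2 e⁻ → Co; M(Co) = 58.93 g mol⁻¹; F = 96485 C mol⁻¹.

n(Ca) = 27.4 / 40.08 = 0.6836 mol.
Since Ca²⁺ + 2 e⁻ → Ca, n(e⁻) passed = 2 × 0.6836 = 1.367 mol.
Cells in series carry the same charge, so the same 1.367 mol of electrons passes through cell 2.
Co²⁺ + 2 e⁻ → Co, so n(Co) = 1.367 / 2 = 0.6836 mol.
m(Co) = 0.6836 × 58.93 = 40.3 g.

40.3 g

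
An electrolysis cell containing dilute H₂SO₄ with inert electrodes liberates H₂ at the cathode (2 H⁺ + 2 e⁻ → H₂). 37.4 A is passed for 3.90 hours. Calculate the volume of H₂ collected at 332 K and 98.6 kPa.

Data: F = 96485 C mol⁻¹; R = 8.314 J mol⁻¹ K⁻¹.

76.2 L

Q = I·t = 37.40 A × 14040 s = 525100 C.
n(e⁻) = Q/F = 525100 / 96485 = 5.442 mol.
2 electrons are transferred per H₂ molecule, so n(H₂) = 5.442 / 2 = 2.721 mol.
V = nRT/P = (2.721 × 8.314 × 332) / (98.6 × 10³ Pa) = 0.0762 m³ = 76.2 L.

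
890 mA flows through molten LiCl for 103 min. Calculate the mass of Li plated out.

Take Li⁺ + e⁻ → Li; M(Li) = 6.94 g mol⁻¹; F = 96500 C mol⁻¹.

Q = I·t = 0.8900 A × 6180.0 s = 5500 C.
n(e⁻) = Q/F = 5500 / 96500 = 0.05700 mol.
Li⁺ + e⁻ → Li, so n(Li) = n(e⁻)/1 = 0.05700 mol.
m = n·M = 0.05700 × 6.94 = 0.396 g.

0.396 g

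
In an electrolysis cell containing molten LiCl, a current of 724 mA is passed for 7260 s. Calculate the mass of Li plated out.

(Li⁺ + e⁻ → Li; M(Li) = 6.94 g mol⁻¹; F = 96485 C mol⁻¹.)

0.378 g

Q = I·t = 0.7240 A × 7260.0 s = 5256 C.
n(e⁻) = Q/F = 5256 / 96485 = 0.05448 mol.
Li⁺ + e⁻ → Li, so n(Li) = n(e⁻)/1 = 0.05448 mol.
m = n·M = 0.05448 × 6.94 = 0.378 g.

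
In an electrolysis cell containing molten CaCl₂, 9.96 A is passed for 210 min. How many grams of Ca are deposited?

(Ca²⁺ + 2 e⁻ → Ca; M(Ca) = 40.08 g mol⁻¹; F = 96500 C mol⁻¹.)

26.1 g

Q = I·t = 9.960 A × 12600 s = 125500 C.
n(e⁻) = Q/F = 125500 / 96500 = 1.300 mol.
Ca²⁺ + 2 e⁻ → Ca, so n(Ca) = n(e⁻)/2 = 0.6502 mol.
m = n·M = 0.6502 × 40.08 = 26.1 g.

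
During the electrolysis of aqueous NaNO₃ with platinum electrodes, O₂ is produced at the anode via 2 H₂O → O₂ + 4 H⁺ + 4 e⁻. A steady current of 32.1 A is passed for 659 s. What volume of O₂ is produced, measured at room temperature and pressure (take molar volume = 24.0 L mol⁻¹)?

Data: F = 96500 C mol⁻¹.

Q = I·t = 32.10 A × 659.00 s = 21150 C.
n(e⁻) = Q/F = 21150 / 96500 = 0.2192 mol.
4 electrons are transferred per O₂ molecule, so n(O₂) = 0.2192 / 4 = 0.05480 mol.
V = n × V_m = 0.05480 × 24.0 = 1.32 L.

1.32 L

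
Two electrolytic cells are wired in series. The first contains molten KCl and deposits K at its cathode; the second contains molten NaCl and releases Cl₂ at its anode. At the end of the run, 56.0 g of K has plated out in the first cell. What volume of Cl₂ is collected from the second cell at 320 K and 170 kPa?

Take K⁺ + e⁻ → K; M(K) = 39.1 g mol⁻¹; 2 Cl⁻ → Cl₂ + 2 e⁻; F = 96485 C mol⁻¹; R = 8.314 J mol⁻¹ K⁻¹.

n(K) = 56.0 / 39.1 = 1.432 mol, so n(e⁻) = 1 × 1.432 = 1.432 mol.
The cells are in series, so the same 1.432 mol of electrons passes through the second cell.
2 Cl⁻ → Cl₂ + 2 e⁻ — 2 mol e⁻ per mol Cl₂, so n(Cl₂) = 1.432/2 = 0.7161 mol.
V = nRT/P = (0.7161 × 8.314 × 320) / (170 × 10³) = 0.0112 m³ = 11.2 L.

11.2 L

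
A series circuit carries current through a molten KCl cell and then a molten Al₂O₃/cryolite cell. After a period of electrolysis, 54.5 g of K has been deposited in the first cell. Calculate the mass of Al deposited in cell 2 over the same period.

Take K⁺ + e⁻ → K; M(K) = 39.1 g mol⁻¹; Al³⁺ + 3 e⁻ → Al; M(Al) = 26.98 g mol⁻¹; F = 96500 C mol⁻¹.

12.5 g

n(K) = 54.5 / 39.1 = 1.394 mol.
Since K⁺ + e⁻ → K, n(e⁻) passed = 1 × 1.394 = 1.394 mol.
Cells in series carry the same charge, so the same 1.394 mol of electrons passes through cell 2.
Al³⁺ + 3 e⁻ → Al, so n(Al) = 1.394 / 3 = 0.4646 mol.
m(Al) = 0.4646 × 26.98 = 12.5 g.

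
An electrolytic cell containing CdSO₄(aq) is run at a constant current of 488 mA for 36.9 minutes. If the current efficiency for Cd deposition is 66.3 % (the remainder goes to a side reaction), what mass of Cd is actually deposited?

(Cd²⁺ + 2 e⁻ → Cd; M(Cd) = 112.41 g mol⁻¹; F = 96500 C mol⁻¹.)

0.417 g

Q = I·t = 0.4880 × 2214.0 = 1080 C.
n(e⁻) = 1080/96500 = 0.01120 mol; theoretically n(Cd) = 0.01120/2 = 0.005598 mol, m_theo = 0.6293 g.
At 66.3 % efficiency, m_actual = 0.663 × 0.6293 = 0.417 g.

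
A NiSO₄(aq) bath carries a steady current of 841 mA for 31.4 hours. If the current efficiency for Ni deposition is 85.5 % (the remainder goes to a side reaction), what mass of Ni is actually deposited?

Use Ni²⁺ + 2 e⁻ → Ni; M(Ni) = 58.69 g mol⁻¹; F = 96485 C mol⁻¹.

Q = I·t = 0.8410 × 113040 = 95070 C.
n(e⁻) = 95070/96485 = 0.9853 mol; theoretically n(Ni) = 0.9853/2 = 0.4926 mol, m_theo = 28.91 g.
At 85.5 % efficiency, m_actual = 0.855 × 28.91 = 24.7 g.

24.7 g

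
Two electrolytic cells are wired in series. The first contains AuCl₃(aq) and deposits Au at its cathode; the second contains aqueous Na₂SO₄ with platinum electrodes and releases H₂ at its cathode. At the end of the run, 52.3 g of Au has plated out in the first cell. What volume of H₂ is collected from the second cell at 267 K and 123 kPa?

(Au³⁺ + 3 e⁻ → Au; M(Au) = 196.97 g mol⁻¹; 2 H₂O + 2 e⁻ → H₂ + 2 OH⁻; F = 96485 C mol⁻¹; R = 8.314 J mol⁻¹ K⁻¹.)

7.19 L

n(Au) = 52.3 / 196.97 = 0.2655 mol, so n(e⁻) = 3 × 0.2655 = 0.7966 mol.
The cells are in series, so the same 0.7966 mol of electrons passes through the second cell.
2 H₂O + 2 e⁻ → H₂ + 2 OH⁻ — 2 mol e⁻ per mol H₂, so n(H₂) = 0.7966/2 = 0.3983 mol.
V = nRT/P = (0.3983 × 8.314 × 267) / (123 × 10³) = 0.00719 m³ = 7.19 L.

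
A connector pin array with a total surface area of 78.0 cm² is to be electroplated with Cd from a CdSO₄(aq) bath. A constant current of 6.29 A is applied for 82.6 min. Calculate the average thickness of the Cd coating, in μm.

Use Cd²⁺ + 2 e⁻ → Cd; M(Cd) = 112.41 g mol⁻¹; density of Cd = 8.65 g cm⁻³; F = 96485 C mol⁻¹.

Q = I·t = 6.290 × 4956.0 = 31170 C; n(e⁻) = 0.3231 mol.
n(Cd) = n(e⁻)/2 = 0.1615 mol, so m = 0.1615 × 112.41 = 18.16 g.
Volume = m/ρ = 18.16 / 8.65 = 2.099 cm³.
Thickness = V/A = 2.099 / 78.0 = 0.0269 cm = 269 μm.

269 μm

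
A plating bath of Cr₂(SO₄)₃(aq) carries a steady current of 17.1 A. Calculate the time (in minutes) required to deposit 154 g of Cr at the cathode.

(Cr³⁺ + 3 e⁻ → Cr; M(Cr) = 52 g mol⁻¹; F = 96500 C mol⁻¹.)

n(Cr) = m/M = 154 / 52 = 2.962 mol.
Each Cr atom requires 3 electrons, so n(e⁻) = 3 × 2.962 = 8.885 mol.
Q = n(e⁻)·F = 8.885 × 96500 = 857400 C.
t = Q/I = 857400 / 17.10 A = 50140 s = 836 min.

836 min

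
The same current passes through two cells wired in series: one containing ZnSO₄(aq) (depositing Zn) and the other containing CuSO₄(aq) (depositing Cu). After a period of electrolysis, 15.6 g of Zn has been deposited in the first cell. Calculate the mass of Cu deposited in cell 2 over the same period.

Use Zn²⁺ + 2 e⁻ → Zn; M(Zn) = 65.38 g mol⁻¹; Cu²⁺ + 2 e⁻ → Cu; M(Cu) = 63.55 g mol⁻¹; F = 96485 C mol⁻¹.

n(Zn) = 15.6 / 65.38 = 0.2386 mol.
Since Zn²⁺ + 2 e⁻ → Zn, n(e⁻) passed = 2 × 0.2386 = 0.4772 mol.
Cells in series carry the same charge, so the same 0.4772 mol of electrons passes through cell 2.
Cu²⁺ + 2 e⁻ → Cu, so n(Cu) = 0.4772 / 2 = 0.2386 mol.
m(Cu) = 0.2386 × 63.55 = 15.2 g.

15.2 g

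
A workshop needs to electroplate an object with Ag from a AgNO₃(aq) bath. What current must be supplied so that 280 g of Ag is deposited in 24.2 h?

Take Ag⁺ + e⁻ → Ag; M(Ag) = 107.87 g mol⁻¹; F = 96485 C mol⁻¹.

n(Ag) = 280 / 107.87 = 2.596 mol.
n(e⁻) = 1 × 2.596 = 2.596 mol.
Q = n(e⁻)·F = 2.596 × 96485 = 250400 C.
I = Q/t = 250400 / 87120 s = 2.87 A.

2.87 A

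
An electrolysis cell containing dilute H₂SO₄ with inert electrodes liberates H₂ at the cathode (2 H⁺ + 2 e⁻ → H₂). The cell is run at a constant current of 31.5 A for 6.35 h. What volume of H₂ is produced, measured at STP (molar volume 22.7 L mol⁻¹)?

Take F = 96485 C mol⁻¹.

84.7 L

Q = I·t = 31.50 A × 22860 s = 720100 C.
n(e⁻) = Q/F = 720100 / 96485 = 7.463 mol.
2 electrons are transferred per H₂ molecule, so n(H₂) = 7.463 / 2 = 3.732 mol.
V = n × V_m = 3.732 × 22.7 = 84.7 L.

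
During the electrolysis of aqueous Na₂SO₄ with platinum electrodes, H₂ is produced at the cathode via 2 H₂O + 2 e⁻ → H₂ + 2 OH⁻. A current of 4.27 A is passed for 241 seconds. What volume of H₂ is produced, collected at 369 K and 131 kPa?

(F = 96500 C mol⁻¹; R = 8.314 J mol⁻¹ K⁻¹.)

0.125 L

Q = I·t = 4.270 A × 241.00 s = 1029 C.
n(e⁻) = Q/F = 1029 / 96500 = 0.01066 mol.
2 electrons are transferred per H₂ molecule, so n(H₂) = 0.01066 / 2 = 0.005332 mol.
V = nRT/P = (0.005332 × 8.314 × 369) / (131 × 10³ Pa) = 1.25 × 10⁻⁴ m³ = 0.125 L.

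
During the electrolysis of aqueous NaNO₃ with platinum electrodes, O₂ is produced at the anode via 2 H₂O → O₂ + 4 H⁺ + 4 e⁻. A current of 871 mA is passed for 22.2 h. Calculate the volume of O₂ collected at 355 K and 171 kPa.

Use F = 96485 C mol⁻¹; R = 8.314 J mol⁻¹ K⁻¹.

3.11 L

Q = I·t = 0.8710 A × 79920 s = 69610 C.
n(e⁻) = Q/F = 69610 / 96485 = 0.7215 mol.
4 electrons are transferred per O₂ molecule, so n(O₂) = 0.7215 / 4 = 0.1804 mol.
V = nRT/P = (0.1804 × 8.314 × 355) / (171 × 10³ Pa) = 0.00311 m³ = 3.11 L.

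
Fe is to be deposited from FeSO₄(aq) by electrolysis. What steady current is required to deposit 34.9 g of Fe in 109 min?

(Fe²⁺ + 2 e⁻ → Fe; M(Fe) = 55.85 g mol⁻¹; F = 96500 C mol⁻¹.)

n(Fe) = 34.9 / 55.85 = 0.6249 mol.
n(e⁻) = 2 × 0.6249 = 1.250 mol.
Q = n(e⁻)·F = 1.250 × 96500 = 120600 C.
I = Q/t = 120600 / 6540.0 s = 18.4 A.

18.4 A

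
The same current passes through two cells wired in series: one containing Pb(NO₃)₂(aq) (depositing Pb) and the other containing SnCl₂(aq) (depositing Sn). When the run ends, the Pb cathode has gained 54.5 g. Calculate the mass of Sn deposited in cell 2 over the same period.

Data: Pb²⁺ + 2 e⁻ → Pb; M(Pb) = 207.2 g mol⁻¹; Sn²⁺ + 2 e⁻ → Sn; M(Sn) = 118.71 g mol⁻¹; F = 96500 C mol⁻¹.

31.2 g

n(Pb) = 54.5 / 207.2 = 0.2630 mol.
Since Pb²⁺ + 2 e⁻ → Pb, n(e⁻) passed = 2 × 0.2630 = 0.5261 mol.
Cells in series carry the same charge, so the same 0.5261 mol of electrons passes through cell 2.
Sn²⁺ + 2 e⁻ → Sn, so n(Sn) = 0.5261 / 2 = 0.2630 mol.
m(Sn) = 0.2630 × 118.71 = 31.2 g.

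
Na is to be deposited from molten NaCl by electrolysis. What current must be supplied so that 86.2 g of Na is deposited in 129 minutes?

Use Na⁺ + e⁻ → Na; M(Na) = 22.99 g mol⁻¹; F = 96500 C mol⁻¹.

46.7 A

n(Na) = 86.2 / 22.99 = 3.749 mol.
n(e⁻) = 1 × 3.749 = 3.749 mol.
Q = n(e⁻)·F = 3.749 × 96500 = 361800 C.
I = Q/t = 361800 / 7740.0 s = 46.7 A.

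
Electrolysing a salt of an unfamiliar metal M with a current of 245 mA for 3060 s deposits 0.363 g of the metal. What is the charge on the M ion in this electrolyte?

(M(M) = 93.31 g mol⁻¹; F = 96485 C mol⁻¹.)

Q = I·t = 0.2450 A × 3060.0 s = 749.7 C, so n(e⁻) = 749.7/96485 = 0.007770 mol.
n(M) deposited = 0.363 / 93.31 = 0.003890 mol.
Electrons per atom = n(e⁻)/n(M) = 0.007770 / 0.003890 = 2.00 ≈ 2, so the ion is M²⁺.

+2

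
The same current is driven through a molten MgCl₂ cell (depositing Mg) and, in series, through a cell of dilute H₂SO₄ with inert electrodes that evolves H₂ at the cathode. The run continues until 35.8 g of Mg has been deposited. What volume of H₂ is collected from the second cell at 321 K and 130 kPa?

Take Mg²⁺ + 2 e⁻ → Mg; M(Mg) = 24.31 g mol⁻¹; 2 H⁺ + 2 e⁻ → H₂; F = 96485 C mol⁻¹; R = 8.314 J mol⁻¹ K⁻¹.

n(Mg) = 35.8 / 24.31 = 1.473 mol, so n(e⁻) = 2 × 1.473 = 2.945 mol.
The cells are in series, so the same 2.945 mol of electrons passes through the second cell.
2 H⁺ + 2 e⁻ → H₂ — 2 mol e⁻ per mol H₂, so n(H₂) = 2.945/2 = 1.473 mol.
V = nRT/P = (1.473 × 8.314 × 321) / (130 × 10³) = 0.0302 m³ = 30.2 L.

30.2 L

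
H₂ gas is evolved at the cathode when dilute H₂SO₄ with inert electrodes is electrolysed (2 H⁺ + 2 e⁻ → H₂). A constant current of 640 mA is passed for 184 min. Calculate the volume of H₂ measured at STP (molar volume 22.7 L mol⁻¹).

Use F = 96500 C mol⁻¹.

0.831 L

Q = I·t = 0.6400 A × 11040 s = 7066 C.
n(e⁻) = Q/F = 7066 / 96500 = 0.07322 mol.
2 electrons are transferred per H₂ molecule, so n(H₂) = 0.07322 / 2 = 0.03661 mol.
V = n × V_m = 0.03661 × 22.7 = 0.831 L.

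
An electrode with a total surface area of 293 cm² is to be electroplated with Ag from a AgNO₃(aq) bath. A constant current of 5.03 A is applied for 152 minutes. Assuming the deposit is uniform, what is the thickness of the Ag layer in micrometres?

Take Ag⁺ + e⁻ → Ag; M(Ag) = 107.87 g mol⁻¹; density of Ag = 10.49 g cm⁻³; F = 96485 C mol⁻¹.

Q = I·t = 5.030 × 9120.0 = 45870 C; n(e⁻) = 0.4754 mol.
n(Ag) = n(e⁻)/1 = 0.4754 mol, so m = 0.4754 × 107.87 = 51.29 g.
Volume = m/ρ = 51.29 / 10.49 = 4.889 cm³.
Thickness = V/A = 4.889 / 293 = 0.0167 cm = 167 μm.

167 μm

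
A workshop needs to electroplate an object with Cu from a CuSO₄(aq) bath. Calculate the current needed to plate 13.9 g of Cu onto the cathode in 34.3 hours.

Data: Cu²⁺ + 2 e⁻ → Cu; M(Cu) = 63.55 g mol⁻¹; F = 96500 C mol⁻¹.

n(Cu) = 13.9 / 63.55 = 0.2187 mol.
n(e⁻) = 2 × 0.2187 = 0.4375 mol.
Q = n(e⁻)·F = 0.4375 × 96500 = 42210 C.
I = Q/t = 42210 / 123480 s = 0.342 A.

0.342 A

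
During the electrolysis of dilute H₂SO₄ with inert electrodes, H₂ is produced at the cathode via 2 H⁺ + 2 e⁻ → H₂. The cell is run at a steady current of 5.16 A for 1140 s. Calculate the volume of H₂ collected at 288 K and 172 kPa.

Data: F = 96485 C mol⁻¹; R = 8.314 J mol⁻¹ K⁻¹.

0.424 L

Q = I·t = 5.160 A × 1140.0 s = 5882 C.
n(e⁻) = Q/F = 5882 / 96485 = 0.06097 mol.
2 electrons are transferred per H₂ molecule, so n(H₂) = 0.06097 / 2 = 0.03048 mol.
V = nRT/P = (0.03048 × 8.314 × 288) / (172 × 10³ Pa) = 4.24 × 10⁻⁴ m³ = 0.424 L.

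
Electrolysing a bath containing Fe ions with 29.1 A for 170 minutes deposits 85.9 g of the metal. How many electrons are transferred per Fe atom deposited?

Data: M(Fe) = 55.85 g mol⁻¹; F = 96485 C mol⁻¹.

Q = I·t = 29.10 A × 10200 s = 296800 C, so n(e⁻) = 296800/96485 = 3.076 mol.
n(Fe) deposited = 85.9 / 55.85 = 1.538 mol.
Electrons per atom = n(e⁻)/n(Fe) = 3.076 / 1.538 = 2.00 ≈ 2, so the ion is Fe²⁺.

2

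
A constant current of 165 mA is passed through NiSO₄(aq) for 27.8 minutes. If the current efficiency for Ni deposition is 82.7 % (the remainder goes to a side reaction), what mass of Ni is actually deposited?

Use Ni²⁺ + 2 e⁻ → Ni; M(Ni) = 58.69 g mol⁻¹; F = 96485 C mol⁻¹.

0.0692 g

Q = I·t = 0.1650 × 1668.0 = 275.2 C.
n(e⁻) = 275.2/96485 = 0.002852 mol; theoretically n(Ni) = 0.002852/2 = 0.001426 mol, m_theo = 0.08371 g.
At 82.7 % efficiency, m_actual = 0.827 × 0.08371 = 0.0692 g.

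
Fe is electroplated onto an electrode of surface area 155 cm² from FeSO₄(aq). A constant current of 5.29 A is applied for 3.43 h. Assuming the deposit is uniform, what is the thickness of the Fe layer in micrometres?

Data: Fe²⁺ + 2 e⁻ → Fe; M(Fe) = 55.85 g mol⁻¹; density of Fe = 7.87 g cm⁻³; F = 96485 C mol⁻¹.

155 μm

Q = I·t = 5.290 × 12348 = 65320 C; n(e⁻) = 0.6770 mol.
n(Fe) = n(e⁻)/2 = 0.3385 mol, so m = 0.3385 × 55.85 = 18.91 g.
Volume = m/ρ = 18.91 / 7.87 = 2.402 cm³.
Thickness = V/A = 2.402 / 155 = 0.0155 cm = 155 μm.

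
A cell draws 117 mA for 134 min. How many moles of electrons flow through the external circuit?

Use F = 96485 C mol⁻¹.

Q = I·t = 0.1170 A × 8040.0 s = 940.7 C.
n(e⁻) = Q/F = 940.7 / 96485 = 0.00975 mol.

0.00975 mol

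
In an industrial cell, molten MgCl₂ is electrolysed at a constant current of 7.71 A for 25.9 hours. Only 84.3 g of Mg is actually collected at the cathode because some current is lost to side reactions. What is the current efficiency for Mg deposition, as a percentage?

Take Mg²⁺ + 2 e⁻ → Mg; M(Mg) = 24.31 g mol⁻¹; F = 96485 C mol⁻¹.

93.1 %

Q = I·t = 7.710 × 93240 = 718900 C; n(e⁻) = 718900/96485 = 7.451 mol.
Theoretical n(Mg) = n(e⁻)/2 = 3.725 mol, i.e. m_theo = 3.725 × 24.31 = 90.56 g.
Efficiency = m_actual / m_theo = 84.3 / 90.56 = 93.1 %.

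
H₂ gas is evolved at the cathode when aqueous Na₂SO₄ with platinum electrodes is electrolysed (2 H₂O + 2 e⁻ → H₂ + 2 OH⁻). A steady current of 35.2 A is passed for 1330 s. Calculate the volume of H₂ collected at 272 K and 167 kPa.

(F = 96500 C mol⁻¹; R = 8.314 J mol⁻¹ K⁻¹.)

Q = I·t = 35.20 A × 1330.0 s = 46820 C.
n(e⁻) = Q/F = 46820 / 96500 = 0.4851 mol.
2 electrons are transferred per H₂ molecule, so n(H₂) = 0.4851 / 2 = 0.2426 mol.
V = nRT/P = (0.2426 × 8.314 × 272) / (167 × 10³ Pa) = 0.00328 m³ = 3.28 L.

3.28 L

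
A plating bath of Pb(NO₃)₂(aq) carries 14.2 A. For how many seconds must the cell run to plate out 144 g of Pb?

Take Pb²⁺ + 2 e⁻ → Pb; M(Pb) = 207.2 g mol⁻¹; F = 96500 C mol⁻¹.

n(Pb) = m/M = 144 / 207.2 = 0.6950 mol.
Each Pb atom requires 2 electrons, so n(e⁻) = 2 × 0.6950 = 1.390 mol.
Q = n(e⁻)·F = 1.390 × 96500 = 134100 C.
t = Q/I = 134100 / 14.20 A = 9446 s.

9450 s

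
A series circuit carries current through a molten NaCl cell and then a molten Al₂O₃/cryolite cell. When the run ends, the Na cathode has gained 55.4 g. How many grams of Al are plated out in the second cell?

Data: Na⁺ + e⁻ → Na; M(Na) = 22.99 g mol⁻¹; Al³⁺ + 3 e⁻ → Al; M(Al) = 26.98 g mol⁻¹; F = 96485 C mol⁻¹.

n(Na) = 55.4 / 22.99 = 2.410 mol.
Since Na⁺ + e⁻ → Na, n(e⁻) passed = 1 × 2.410 = 2.410 mol.
Cells in series carry the same charge, so the same 2.410 mol of electrons passes through cell 2.
Al³⁺ + 3 e⁻ → Al, so n(Al) = 2.410 / 3 = 0.8032 mol.
m(Al) = 0.8032 × 26.98 = 21.7 g.

21.7 g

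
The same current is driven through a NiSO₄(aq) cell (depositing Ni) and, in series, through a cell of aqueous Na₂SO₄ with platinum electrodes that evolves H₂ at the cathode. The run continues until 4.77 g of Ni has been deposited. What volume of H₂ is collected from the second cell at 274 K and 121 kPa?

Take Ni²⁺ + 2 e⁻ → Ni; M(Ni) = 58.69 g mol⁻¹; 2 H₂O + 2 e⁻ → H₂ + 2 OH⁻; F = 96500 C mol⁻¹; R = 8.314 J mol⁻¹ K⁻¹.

1.53 L

n(Ni) = 4.77 / 58.69 = 0.08127 mol, so n(e⁻) = 2 × 0.08127 = 0.1625 mol.
The cells are in series, so the same 0.1625 mol of electrons passes through the second cell.
2 H₂O + 2 e⁻ → H₂ + 2 OH⁻ — 2 mol e⁻ per mol H₂, so n(H₂) = 0.1625/2 = 0.08127 mol.
V = nRT/P = (0.08127 × 8.314 × 274) / (121 × 10³) = 0.00153 m³ = 1.53 L.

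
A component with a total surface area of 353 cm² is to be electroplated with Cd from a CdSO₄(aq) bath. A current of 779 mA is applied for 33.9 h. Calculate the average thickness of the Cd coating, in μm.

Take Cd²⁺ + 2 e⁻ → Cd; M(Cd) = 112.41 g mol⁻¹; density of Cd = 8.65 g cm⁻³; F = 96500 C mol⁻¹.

181 μm

Q = I·t = 0.7790 × 122040 = 95070 C; n(e⁻) = 0.9852 mol.
n(Cd) = n(e⁻)/2 = 0.4926 mol, so m = 0.4926 × 112.41 = 55.37 g.
Volume = m/ρ = 55.37 / 8.65 = 6.401 cm³.
Thickness = V/A = 6.401 / 353 = 0.0181 cm = 181 μm.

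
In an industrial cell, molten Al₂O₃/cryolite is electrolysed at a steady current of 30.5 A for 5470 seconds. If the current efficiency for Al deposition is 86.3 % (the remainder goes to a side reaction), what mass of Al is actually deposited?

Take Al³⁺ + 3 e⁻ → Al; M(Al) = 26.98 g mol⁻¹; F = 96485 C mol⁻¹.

Q = I·t = 30.50 × 5470.0 = 166800 C.
n(e⁻) = 166800/96485 = 1.729 mol; theoretically n(Al) = 1.729/3 = 0.5764 mol, m_theo = 15.55 g.
At 86.3 % efficiency, m_actual = 0.863 × 15.55 = 13.4 g.

13.4 g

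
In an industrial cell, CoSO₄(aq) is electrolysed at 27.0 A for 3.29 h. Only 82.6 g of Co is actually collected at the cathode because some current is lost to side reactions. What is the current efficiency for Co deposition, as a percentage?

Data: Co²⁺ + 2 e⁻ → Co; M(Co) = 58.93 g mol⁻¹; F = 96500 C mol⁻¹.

Q = I·t = 27.00 × 11844 = 319800 C; n(e⁻) = 319800/96500 = 3.314 mol.
Theoretical n(Co) = n(e⁻)/2 = 1.657 mol, i.e. m_theo = 1.657 × 58.93 = 97.64 g.
Efficiency = m_actual / m_theo = 82.6 / 97.64 = 84.6 %.

84.6 %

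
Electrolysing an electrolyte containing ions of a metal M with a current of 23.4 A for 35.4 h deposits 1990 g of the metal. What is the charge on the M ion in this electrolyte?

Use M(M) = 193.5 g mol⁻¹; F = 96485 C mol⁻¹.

+3

Q = I·t = 23.40 A × 127440 s = 2982000 C, so n(e⁻) = 2982000/96485 = 30.91 mol.
n(M) deposited = 1990 / 193.5 = 10.28 mol.
Electrons per atom = n(e⁻)/n(M) = 30.91 / 10.28 = 3.01 ≈ 3, so the ion is M³⁺.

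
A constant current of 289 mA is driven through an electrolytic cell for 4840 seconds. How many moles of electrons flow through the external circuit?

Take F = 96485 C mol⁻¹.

0.0145 mol

Q = I·t = 0.2890 A × 4840.0 s = 1399 C.
n(e⁻) = Q/F = 1399 / 96485 = 0.0145 mol.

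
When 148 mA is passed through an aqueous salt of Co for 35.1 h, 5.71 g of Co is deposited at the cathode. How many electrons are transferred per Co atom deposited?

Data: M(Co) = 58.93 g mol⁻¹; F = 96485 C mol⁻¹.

2

Q = I·t = 0.1480 A × 126360 s = 18700 C, so n(e⁻) = 18700/96485 = 0.1938 mol.
n(Co) deposited = 5.71 / 58.93 = 0.09689 mol.
Electrons per atom = n(e⁻)/n(Co) = 0.1938 / 0.09689 = 2.00 ≈ 2, so the ion is Co²⁺.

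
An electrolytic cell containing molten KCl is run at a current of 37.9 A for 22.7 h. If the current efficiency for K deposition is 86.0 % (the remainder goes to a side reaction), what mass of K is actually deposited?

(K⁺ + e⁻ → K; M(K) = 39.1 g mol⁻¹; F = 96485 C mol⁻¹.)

1080 g

Q = I·t = 37.90 × 81720 = 3097000 C.
n(e⁻) = 3097000/96485 = 32.10 mol; theoretically n(K) = 32.10/1 = 32.10 mol, m_theo = 1255 g.
At 86.0 % efficiency, m_actual = 0.860 × 1255 = 1080 g.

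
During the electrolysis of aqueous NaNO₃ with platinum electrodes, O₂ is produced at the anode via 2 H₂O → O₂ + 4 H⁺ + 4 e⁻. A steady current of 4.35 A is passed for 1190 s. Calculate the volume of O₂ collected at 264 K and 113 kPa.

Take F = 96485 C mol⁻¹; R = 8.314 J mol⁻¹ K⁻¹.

Q = I·t = 4.350 A × 1190.0 s = 5176 C.
n(e⁻) = Q/F = 5176 / 96485 = 0.05365 mol.
4 electrons are transferred per O₂ molecule, so n(O₂) = 0.05365 / 4 = 0.01341 mol.
V = nRT/P = (0.01341 × 8.314 × 264) / (113 × 10³ Pa) = 2.61 × 10⁻⁴ m³ = 0.261 L.

0.261 L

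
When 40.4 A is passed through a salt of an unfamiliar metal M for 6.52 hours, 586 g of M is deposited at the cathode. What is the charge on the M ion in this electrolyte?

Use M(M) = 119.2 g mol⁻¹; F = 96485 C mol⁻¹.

+2

Q = I·t = 40.40 A × 23472 s = 948300 C, so n(e⁻) = 948300/96485 = 9.828 mol.
n(M) deposited = 586 / 119.2 = 4.916 mol.
Electrons per atom = n(e⁻)/n(M) = 9.828 / 4.916 = 2.00 ≈ 2, so the ion is M²⁺.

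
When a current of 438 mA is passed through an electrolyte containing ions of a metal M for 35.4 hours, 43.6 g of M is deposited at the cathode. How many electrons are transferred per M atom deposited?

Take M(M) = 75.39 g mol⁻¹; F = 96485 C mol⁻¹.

Q = I·t = 0.4380 A × 127440 s = 55820 C, so n(e⁻) = 55820/96485 = 0.5785 mol.
n(M) deposited = 43.6 / 75.39 = 0.5783 mol.
Electrons per atom = n(e⁻)/n(M) = 0.5785 / 0.5783 = 1.00 ≈ 1, so the ion is M⁺.

1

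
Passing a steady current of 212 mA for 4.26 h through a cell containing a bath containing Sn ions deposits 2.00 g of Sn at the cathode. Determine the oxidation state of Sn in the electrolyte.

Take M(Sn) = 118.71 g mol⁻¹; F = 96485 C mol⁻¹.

+2

Q = I·t = 0.2120 A × 15336 s = 3251 C, so n(e⁻) = 3251/96485 = 0.03370 mol.
n(Sn) deposited = 2.00 / 118.71 = 0.01685 mol.
Electrons per atom = n(e⁻)/n(Sn) = 0.03370 / 0.01685 = 2.00 ≈ 2, so the ion is Sn²⁺.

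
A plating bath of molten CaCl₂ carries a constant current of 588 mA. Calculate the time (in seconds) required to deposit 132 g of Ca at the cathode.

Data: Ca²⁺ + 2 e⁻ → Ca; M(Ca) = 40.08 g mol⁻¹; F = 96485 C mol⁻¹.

n(Ca) = m/M = 132 / 40.08 = 3.293 mol.
Each Ca atom requires 2 electrons, so n(e⁻) = 2 × 3.293 = 6.587 mol.
Q = n(e⁻)·F = 6.587 × 96485 = 635500 C.
t = Q/I = 635500 / 0.5880 A = 1081000 s.

1.08 × 10⁶ s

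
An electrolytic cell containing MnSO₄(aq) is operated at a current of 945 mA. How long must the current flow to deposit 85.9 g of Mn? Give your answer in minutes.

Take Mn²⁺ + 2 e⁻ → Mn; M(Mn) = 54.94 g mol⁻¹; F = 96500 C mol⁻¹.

5320 min

n(Mn) = m/M = 85.9 / 54.94 = 1.564 mol.
Each Mn atom requires 2 electrons, so n(e⁻) = 2 × 1.564 = 3.127 mol.
Q = n(e⁻)·F = 3.127 × 96500 = 301800 C.
t = Q/I = 301800 / 0.9450 A = 319300 s = 5320 min.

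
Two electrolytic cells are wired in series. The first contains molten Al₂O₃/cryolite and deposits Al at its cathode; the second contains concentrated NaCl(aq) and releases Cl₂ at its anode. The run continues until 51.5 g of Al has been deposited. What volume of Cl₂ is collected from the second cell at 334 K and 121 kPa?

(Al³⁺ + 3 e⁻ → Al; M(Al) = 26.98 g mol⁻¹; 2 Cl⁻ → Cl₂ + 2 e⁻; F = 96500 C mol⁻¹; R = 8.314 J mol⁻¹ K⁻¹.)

n(Al) = 51.5 / 26.98 = 1.909 mol, so n(e⁻) = 3 × 1.909 = 5.726 mol.
The cells are in series, so the same 5.726 mol of electrons passes through the second cell.
2 Cl⁻ → Cl₂ + 2 e⁻ — 2 mol e⁻ per mol Cl₂, so n(Cl₂) = 5.726/2 = 2.863 mol.
V = nRT/P = (2.863 × 8.314 × 334) / (121 × 10³) = 0.0657 m³ = 65.7 L.

65.7 L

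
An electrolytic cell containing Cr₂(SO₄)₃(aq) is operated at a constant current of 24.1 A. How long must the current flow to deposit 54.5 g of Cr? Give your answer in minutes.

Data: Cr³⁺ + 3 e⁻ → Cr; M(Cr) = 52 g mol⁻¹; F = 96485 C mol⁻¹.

n(Cr) = m/M = 54.5 / 52 = 1.048 mol.
Each Cr atom requires 3 electrons, so n(e⁻) = 3 × 1.048 = 3.144 mol.
Q = n(e⁻)·F = 3.144 × 96485 = 303400 C.
t = Q/I = 303400 / 24.10 A = 12590 s = 210 min.

210 min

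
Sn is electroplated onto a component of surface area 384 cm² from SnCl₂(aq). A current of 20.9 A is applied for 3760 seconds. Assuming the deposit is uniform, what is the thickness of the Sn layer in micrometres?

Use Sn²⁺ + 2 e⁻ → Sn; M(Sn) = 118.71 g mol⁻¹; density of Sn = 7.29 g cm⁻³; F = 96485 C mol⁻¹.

173 μm

Q = I·t = 20.90 × 3760.0 = 78580 C; n(e⁻) = 0.8145 mol.
n(Sn) = n(e⁻)/2 = 0.4072 mol, so m = 0.4072 × 118.71 = 48.34 g.
Volume = m/ρ = 48.34 / 7.29 = 6.631 cm³.
Thickness = V/A = 6.631 / 384 = 0.0173 cm = 173 μm.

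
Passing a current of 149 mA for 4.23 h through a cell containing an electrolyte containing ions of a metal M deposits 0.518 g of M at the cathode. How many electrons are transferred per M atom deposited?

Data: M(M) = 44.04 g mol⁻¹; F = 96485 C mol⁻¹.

2

Q = I·t = 0.1490 A × 15228 s = 2269 C, so n(e⁻) = 2269/96485 = 0.02352 mol.
n(M) deposited = 0.518 / 44.04 = 0.01176 mol.
Electrons per atom = n(e⁻)/n(M) = 0.02352 / 0.01176 = 2.00 ≈ 2, so the ion is M²⁺.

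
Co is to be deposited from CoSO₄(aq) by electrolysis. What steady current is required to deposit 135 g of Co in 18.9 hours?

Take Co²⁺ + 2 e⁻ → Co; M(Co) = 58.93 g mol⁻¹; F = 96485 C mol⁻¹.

n(Co) = 135 / 58.93 = 2.291 mol.
n(e⁻) = 2 × 2.291 = 4.582 mol.
Q = n(e⁻)·F = 4.582 × 96485 = 442100 C.
I = Q/t = 442100 / 68040 s = 6.50 A.

6.50 A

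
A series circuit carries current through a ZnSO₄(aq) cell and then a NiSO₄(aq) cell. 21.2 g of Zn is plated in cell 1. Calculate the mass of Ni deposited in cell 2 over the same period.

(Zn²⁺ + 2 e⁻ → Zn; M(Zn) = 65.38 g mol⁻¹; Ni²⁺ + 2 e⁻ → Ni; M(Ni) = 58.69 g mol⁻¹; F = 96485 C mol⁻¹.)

19.0 g

n(Zn) = 21.2 / 65.38 = 0.3243 mol.
Since Zn²⁺ + 2 e⁻ → Zn, n(e⁻) passed = 2 × 0.3243 = 0.6485 mol.
Cells in series carry the same charge, so the same 0.6485 mol of electrons passes through cell 2.
Ni²⁺ + 2 e⁻ → Ni, so n(Ni) = 0.6485 / 2 = 0.3243 mol.
m(Ni) = 0.3243 × 58.69 = 19.0 g.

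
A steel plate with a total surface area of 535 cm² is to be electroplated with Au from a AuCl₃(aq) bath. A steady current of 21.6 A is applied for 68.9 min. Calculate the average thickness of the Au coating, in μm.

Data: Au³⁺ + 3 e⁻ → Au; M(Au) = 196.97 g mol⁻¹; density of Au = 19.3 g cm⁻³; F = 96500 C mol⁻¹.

Q = I·t = 21.60 × 4134.0 = 89290 C; n(e⁻) = 0.9253 mol.
n(Au) = n(e⁻)/3 = 0.3084 mol, so m = 0.3084 × 196.97 = 60.75 g.
Volume = m/ρ = 60.75 / 19.3 = 3.148 cm³.
Thickness = V/A = 3.148 / 535 = 0.00588 cm = 58.8 μm.

58.8 μm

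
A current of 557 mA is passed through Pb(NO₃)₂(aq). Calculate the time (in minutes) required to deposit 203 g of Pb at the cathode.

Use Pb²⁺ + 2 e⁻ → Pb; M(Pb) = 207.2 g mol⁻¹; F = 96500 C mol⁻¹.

5660 min

n(Pb) = m/M = 203 / 207.2 = 0.9797 mol.
Each Pb atom requires 2 electrons, so n(e⁻) = 2 × 0.9797 = 1.959 mol.
Q = n(e⁻)·F = 1.959 × 96500 = 189100 C.
t = Q/I = 189100 / 0.5570 A = 339500 s = 5660 min.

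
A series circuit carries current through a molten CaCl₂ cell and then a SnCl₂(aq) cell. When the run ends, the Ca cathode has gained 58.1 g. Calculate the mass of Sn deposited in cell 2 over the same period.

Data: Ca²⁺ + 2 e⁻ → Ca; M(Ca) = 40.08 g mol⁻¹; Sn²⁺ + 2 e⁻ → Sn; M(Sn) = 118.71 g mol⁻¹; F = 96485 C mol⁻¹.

172 g

n(Ca) = 58.1 / 40.08 = 1.450 mol.
Since Ca²⁺ + 2 e⁻ → Ca, n(e⁻) passed = 2 × 1.450 = 2.899 mol.
Cells in series carry the same charge, so the same 2.899 mol of electrons passes through cell 2.
Sn²⁺ + 2 e⁻ → Sn, so n(Sn) = 2.899 / 2 = 1.450 mol.
m(Sn) = 1.450 × 118.71 = 172 g.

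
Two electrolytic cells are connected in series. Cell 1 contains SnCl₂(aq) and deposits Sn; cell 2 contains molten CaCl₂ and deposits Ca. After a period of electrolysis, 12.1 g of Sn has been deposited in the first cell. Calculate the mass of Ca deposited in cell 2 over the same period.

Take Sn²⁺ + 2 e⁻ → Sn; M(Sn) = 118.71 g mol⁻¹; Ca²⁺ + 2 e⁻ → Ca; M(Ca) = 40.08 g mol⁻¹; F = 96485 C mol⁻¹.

n(Sn) = 12.1 / 118.71 = 0.1019 mol.
Since Sn²⁺ + 2 e⁻ → Sn, n(e⁻) passed = 2 × 0.1019 = 0.2039 mol.
Cells in series carry the same charge, so the same 0.2039 mol of electrons passes through cell 2.
Ca²⁺ + 2 e⁻ → Ca, so n(Ca) = 0.2039 / 2 = 0.1019 mol.
m(Ca) = 0.1019 × 40.08 = 4.09 g.

4.09 g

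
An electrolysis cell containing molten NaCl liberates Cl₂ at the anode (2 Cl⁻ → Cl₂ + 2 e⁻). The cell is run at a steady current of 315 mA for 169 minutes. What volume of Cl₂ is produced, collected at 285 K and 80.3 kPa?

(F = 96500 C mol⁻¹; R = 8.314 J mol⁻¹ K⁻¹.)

0.488 L

Q = I·t = 0.3150 A × 10140 s = 3194 C.
n(e⁻) = Q/F = 3194 / 96500 = 0.03310 mol.
2 electrons are transferred per Cl₂ molecule, so n(Cl₂) = 0.03310 / 2 = 0.01655 mol.
V = nRT/P = (0.01655 × 8.314 × 285) / (80.3 × 10³ Pa) = 4.88 × 10⁻⁴ m³ = 0.488 L.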